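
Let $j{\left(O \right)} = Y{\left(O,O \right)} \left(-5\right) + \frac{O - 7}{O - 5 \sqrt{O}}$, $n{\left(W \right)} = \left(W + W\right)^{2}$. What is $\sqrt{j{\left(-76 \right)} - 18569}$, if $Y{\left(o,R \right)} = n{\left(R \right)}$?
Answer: $\frac{\sqrt{2} \sqrt{\frac{-10190681 - 1340890 i \sqrt{19}}{38 + 5 i \sqrt{19}}}}{2} \approx 0.00064357 - 366.18 i$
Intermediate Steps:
$n{\left(W \right)} = 4 W^{2}$ ($n{\left(W \right)} = \left(2 W\right)^{2} = 4 W^{2}$)
$Y{\left(o,R \right)} = 4 R^{2}$
$j{\left(O \right)} = - 20 O^{2} + \frac{-7 + O}{O - 5 \sqrt{O}}$ ($j{\left(O \right)} = 4 O^{2} \left(-5\right) + \frac{O - 7}{O - 5 \sqrt{O}} = - 20 O^{2} + \frac{-7 + O}{O - 5 \sqrt{O}}$)
$\sqrt{j{\left(-76 \right)} - 18569} = \sqrt{\frac{7 - -76 - 100 \left(-76\right)^{\frac{5}{2}} + 20 \left(-76\right)^{3}}{\left(-1\right) \left(-76\right) + 5 \sqrt{-76}} - 18569} = \sqrt{\frac{7 + 76 - 100 \cdot 11552 i \sqrt{19} + 20 \left(-438976\right)}{76 + 5 \cdot 2 i \sqrt{19}} - 18569} = \sqrt{\frac{7 + 76 - 1155200 i \sqrt{19} - 8779520}{76 + 10 i \sqrt{19}} - 18569} = \sqrt{\frac{-8779437 - 1155200 i \sqrt{19}}{76 + 10 i \sqrt{19}} - 18569} = \sqrt{-18569 + \frac{-8779437 - 1155200 i \sqrt{19}}{76 + 10 i \sqrt{19}}}$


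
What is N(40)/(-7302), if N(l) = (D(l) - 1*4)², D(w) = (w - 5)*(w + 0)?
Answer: -974408/3651 ≈ -266.89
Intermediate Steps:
D(w) = w*(-5 + w) (D(w) = (-5 + w)*w = w*(-5 + w))
N(l) = (-4 + l*(-5 + l))² (N(l) = (l*(-5 + l) - 1*4)² = (l*(-5 + l) - 4)² = (-4 + l*(-5 + l))²)
N(40)/(-7302) = (-4 + 40*(-5 + 40))²/(-7302) = (-4 + 40*35)²*(-1/7302) = (-4 + 1400)²*(-1/7302) = 1396²*(-1/7302) = 1948816*(-1/7302) = -974408/3651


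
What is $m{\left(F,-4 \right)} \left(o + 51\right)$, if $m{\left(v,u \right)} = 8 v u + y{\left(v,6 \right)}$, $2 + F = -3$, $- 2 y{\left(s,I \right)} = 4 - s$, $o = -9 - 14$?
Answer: $4354$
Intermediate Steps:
$o = -23$
$y{\left(s,I \right)} = -2 + \frac{s}{2}$ ($y{\left(s,I \right)} = - \frac{4 - s}{2} = -2 + \frac{s}{2}$)
$F = -5$ ($F = -2 - 3 = -5$)
$m{\left(v,u \right)} = -2 + \frac{v}{2} + 8 u v$ ($m{\left(v,u \right)} = 8 v u + \left(-2 + \frac{v}{2}\right) = 8 u v + \left(-2 + \frac{v}{2}\right) = -2 + \frac{v}{2} + 8 u v$)
$m{\left(F,-4 \right)} \left(o + 51\right) = \left(-2 + \frac{1}{2} \left(-5\right) + 8 \left(-4\right) \left(-5\right)\right) \left(-23 + 51\right) = \left(-2 - \frac{5}{2} + 160\right) 28 = \frac{311}{2} \cdot 28 = 4354$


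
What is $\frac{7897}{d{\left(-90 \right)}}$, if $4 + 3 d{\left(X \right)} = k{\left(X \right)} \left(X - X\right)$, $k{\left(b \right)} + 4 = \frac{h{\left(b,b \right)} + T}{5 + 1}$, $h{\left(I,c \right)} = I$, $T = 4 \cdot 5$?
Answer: $- \frac{23691}{4} \approx -5922.8$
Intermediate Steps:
$T = 20$
$k{\left(b \right)} = - \frac{2}{3} + \frac{b}{6}$ ($k{\left(b \right)} = -4 + \frac{b + 20}{5 + 1} = -4 + \frac{20 + b}{6} = -4 + \left(20 + b\right) \frac{1}{6} = -4 + \left(\frac{10}{3} + \frac{b}{6}\right) = - \frac{2}{3} + \frac{b}{6}$)
$d{\left(X \right)} = - \frac{4}{3}$ ($d{\left(X \right)} = - \frac{4}{3} + \frac{\left(- \frac{2}{3} + \frac{X}{6}\right) \left(X - X\right)}{3} = - \frac{4}{3} + \frac{\left(- \frac{2}{3} + \frac{X}{6}\right) 0}{3} = - \frac{4}{3} + \frac{1}{3} \cdot 0 = - \frac{4}{3} + 0 = - \frac{4}{3}$)
$\frac{7897}{d{\left(-90 \right)}} = \frac{7897}{- \frac{4}{3}} = 7897 \left(- \frac{3}{4}\right) = - \frac{23691}{4}$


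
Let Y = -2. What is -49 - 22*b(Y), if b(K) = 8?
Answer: -225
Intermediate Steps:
-49 - 22*b(Y) = -49 - 22*8 = -49 - 176 = -225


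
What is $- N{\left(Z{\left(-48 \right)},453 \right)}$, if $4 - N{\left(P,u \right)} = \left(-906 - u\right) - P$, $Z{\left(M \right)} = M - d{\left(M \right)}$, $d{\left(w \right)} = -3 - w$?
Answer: $-1270$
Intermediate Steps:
$Z{\left(M \right)} = 3 + 2 M$ ($Z{\left(M \right)} = M - \left(-3 - M\right) = M + \left(3 + M\right) = 3 + 2 M$)
$N{\left(P,u \right)} = 910 + P + u$ ($N{\left(P,u \right)} = 4 - \left(\left(-906 - u\right) - P\right) = 4 - \left(-906 - P - u\right) = 4 + \left(906 + P + u\right) = 910 + P + u$)
$- N{\left(Z{\left(-48 \right)},453 \right)} = - (910 + \left(3 + 2 \left(-48\right)\right) + 453) = - (910 + \left(3 - 96\right) + 453) = - (910 - 93 + 453) = \left(-1\right) 1270 = -1270$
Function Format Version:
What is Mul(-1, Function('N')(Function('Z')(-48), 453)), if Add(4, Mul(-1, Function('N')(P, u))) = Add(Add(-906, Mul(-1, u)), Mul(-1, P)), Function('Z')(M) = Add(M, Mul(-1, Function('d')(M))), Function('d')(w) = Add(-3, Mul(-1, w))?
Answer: -1270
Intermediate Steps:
Function('Z')(M) = Add(3, Mul(2, M)) (Function('Z')(M) = Add(M, Mul(-1, Add(-3, Mul(-1, M)))) = Add(M, Add(3, M)) = Add(3, Mul(2, M)))
Function('N')(P, u) = Add(910, P, u) (Function('N')(P, u) = Add(4, Mul(-1, Add(Add(-906, Mul(-1, u)), Mul(-1, P)))) = Add(4, Mul(-1, Add(-906, Mul(-1, P), Mul(-1, u)))) = Add(4, Add(906, P, u)) = Add(910, P, u))
Mul(-1, Function('N')(Function('Z')(-48), 453)) = Mul(-1, Add(910, Add(3, Mul(2, -48)), 453)) = Mul(-1, Add(910, Add(3, -96), 453)) = Mul(-1, Add(910, -93, 453)) = Mul(-1, 1270) = -1270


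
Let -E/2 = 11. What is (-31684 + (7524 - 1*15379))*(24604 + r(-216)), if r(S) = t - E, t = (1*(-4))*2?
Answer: -973371102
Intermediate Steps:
E = -22 (E = -2*11 = -22)
t = -8 (t = -4*2 = -8)
r(S) = 14 (r(S) = -8 - 1*(-22) = -8 + 22 = 14)
(-31684 + (7524 - 1*15379))*(24604 + r(-216)) = (-31684 + (7524 - 1*15379))*(24604 + 14) = (-31684 + (7524 - 15379))*24618 = (-31684 - 7855)*24618 = -39539*24618 = -973371102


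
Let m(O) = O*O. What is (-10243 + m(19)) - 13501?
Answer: -23383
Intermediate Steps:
m(O) = O**2
(-10243 + m(19)) - 13501 = (-10243 + 19**2) - 13501 = (-10243 + 361) - 13501 = -9882 - 13501 = -23383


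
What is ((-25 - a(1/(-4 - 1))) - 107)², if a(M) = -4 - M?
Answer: 410881/25 ≈ 16435.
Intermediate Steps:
((-25 - a(1/(-4 - 1))) - 107)² = ((-25 - (-4 - 1/(-4 - 1))) - 107)² = ((-25 - (-4 - 1/(-5))) - 107)² = ((-25 - (-4 - 1*(-⅕))) - 107)² = ((-25 - (-4 + ⅕)) - 107)² = ((-25 - 1*(-19/5)) - 107)² = ((-25 + 19/5) - 107)² = (-106/5 - 107)² = (-641/5)² = 410881/25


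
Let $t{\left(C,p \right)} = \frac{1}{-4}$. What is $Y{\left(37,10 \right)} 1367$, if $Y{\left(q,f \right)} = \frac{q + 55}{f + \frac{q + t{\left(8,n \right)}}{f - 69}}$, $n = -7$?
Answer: $\frac{29680304}{2213} \approx 13412.0$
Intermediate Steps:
$t{\left(C,p \right)} = - \frac{1}{4}$
$Y{\left(q,f \right)} = \frac{55 + q}{f + \frac{- \frac{1}{4} + q}{-69 + f}}$ ($Y{\left(q,f \right)} = \frac{q + 55}{f + \frac{q - \frac{1}{4}}{f - 69}} = \frac{55 + q}{f + \frac{- \frac{1}{4} + q}{-69 + f}}$)
$Y{\left(37,10 \right)} 1367 = \frac{4 \left(-3795 - 2553 + 55 \cdot 10 + 10 \cdot 37\right)}{-1 - 2760 + 4 \cdot 37 + 4 \cdot 10^{2}} \cdot 1367 = \frac{4 \left(-3795 - 2553 + 550 + 370\right)}{-1 - 2760 + 148 + 4 \cdot 100} \cdot 1367 = 4 \frac{1}{-1 - 2760 + 148 + 400} \left(-5428\right) 1367 = 4 \frac{1}{-2213} \left(-5428\right) 1367 = 4 \left(- \frac{1}{2213}\right) \left(-5428\right) 1367 = \frac{21712}{2213} \cdot 1367 = \frac{29680304}{2213}$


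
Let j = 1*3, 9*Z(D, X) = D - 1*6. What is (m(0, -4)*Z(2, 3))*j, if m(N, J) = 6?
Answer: -8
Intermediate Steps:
Z(D, X) = -2/3 + D/9 (Z(D, X) = (D - 1*6)/9 = (D - 6)/9 = (-6 + D)/9 = -2/3 + D/9)
j = 3
(m(0, -4)*Z(2, 3))*j = (6*(-2/3 + (1/9)*2))*3 = (6*(-2/3 + 2/9))*3 = (6*(-4/9))*3 = -8/3*3 = -8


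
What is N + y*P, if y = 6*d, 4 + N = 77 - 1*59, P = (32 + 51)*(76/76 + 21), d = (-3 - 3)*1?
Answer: -65722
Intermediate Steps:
d = -6 (d = -6*1 = -6)
P = 1826 (P = 83*(76*(1/76) + 21) = 83*(1 + 21) = 83*22 = 1826)
N = 14 (N = -4 + (77 - 1*59) = -4 + (77 - 59) = -4 + 18 = 14)
y = -36 (y = 6*(-6) = -36)
N + y*P = 14 - 36*1826 = 14 - 65736 = -65722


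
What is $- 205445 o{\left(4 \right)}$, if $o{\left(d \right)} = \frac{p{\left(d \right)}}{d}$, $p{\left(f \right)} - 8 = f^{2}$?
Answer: $-1232670$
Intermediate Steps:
$p{\left(f \right)} = 8 + f^{2}$
$o{\left(d \right)} = \frac{8 + d^{2}}{d}$
$- 205445 o{\left(4 \right)} = - 205445 \left(4 + \frac{8}{4}\right) = - 205445 \left(4 + 8 \cdot \frac{1}{4}\right) = - 205445 \left(4 + 2\right) = \left(-205445\right) 6 = -1232670$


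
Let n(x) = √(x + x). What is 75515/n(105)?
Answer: 15103*√210/42 ≈ 5211.0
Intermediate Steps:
n(x) = √2*√x (n(x) = √(2*x) = √2*√x)
75515/n(105) = 75515/((√2*√105)) = 75515/(√210) = 75515*(√210/210) = 15103*√210/42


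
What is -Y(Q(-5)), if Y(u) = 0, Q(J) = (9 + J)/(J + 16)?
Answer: 0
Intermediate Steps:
Q(J) = (9 + J)/(16 + J)
-Y(Q(-5)) = -1*0 = 0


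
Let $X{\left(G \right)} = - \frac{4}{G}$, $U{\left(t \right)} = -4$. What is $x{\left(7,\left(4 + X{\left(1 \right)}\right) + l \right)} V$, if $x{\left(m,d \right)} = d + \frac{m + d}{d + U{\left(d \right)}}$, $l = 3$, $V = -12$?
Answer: $84$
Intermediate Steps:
$x{\left(m,d \right)} = d + \frac{d + m}{-4 + d}$ ($x{\left(m,d \right)} = d + \frac{m + d}{d - 4} = d + \frac{d + m}{-4 + d}$)
$x{\left(7,\left(4 + X{\left(1 \right)}\right) + l \right)} V = \frac{7 + \left(\left(4 - \frac{4}{1}\right) + 3\right)^{2} - 3 \left(\left(4 - \frac{4}{1}\right) + 3\right)}{-4 + \left(\left(4 - \frac{4}{1}\right) + 3\right)} \left(-12\right) = \frac{7 + \left(\left(4 - 4\right) + 3\right)^{2} - 3 \left(\left(4 - 4\right) + 3\right)}{-4 + \left(\left(4 - 4\right) + 3\right)} \left(-12\right) = \frac{7 + \left(0 + 3\right)^{2} - 3 \left(0 + 3\right)}{-4 + \left(0 + 3\right)} \left(-12\right) = \frac{7 + 3^{2} - 9}{-4 + 3} \left(-12\right) = \frac{7 + 9 - 9}{-1} \left(-12\right) = \left(-1\right) 7 \left(-12\right) = \left(-7\right) \left(-12\right) = 84$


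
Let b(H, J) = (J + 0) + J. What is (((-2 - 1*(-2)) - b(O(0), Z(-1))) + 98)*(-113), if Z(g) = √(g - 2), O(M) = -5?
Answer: -11074 + 226*I*√3 ≈ -11074.0 + 391.44*I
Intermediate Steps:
Z(g) = √(-2 + g)
b(H, J) = 2*J (b(H, J) = J + J = 2*J)
(((-2 - 1*(-2)) - b(O(0), Z(-1))) + 98)*(-113) = (((-2 - 1*(-2)) - 2*√(-2 - 1)) + 98)*(-113) = (((-2 + 2) - 2*√(-3)) + 98)*(-113) = ((0 - 2*I*√3) + 98)*(-113) = (-2*I*√3 + 98)*(-113) = (98 - 2*I*√3)*(-113) = -11074 + 226*I*√3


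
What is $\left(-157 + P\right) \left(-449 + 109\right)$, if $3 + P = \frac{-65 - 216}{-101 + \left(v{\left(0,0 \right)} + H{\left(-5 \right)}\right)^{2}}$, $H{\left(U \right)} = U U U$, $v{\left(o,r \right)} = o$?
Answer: $\frac{211150285}{3881} \approx 54406.0$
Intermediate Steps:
$H{\left(U \right)} = U^{3}$ ($H{\left(U \right)} = U^{2} U = U^{3}$)
$P = - \frac{46853}{15524}$ ($P = -3 + \frac{-65 - 216}{-101 + \left(0 + \left(-5\right)^{3}\right)^{2}} = -3 - \frac{281}{-101 + \left(0 - 125\right)^{2}} = -3 - \frac{281}{-101 + \left(-125\right)^{2}} = -3 - \frac{281}{-101 + 15625} = -3 - \frac{281}{15524} = - \frac{46853}{15524} \approx -3.0181$)
$\left(-157 + P\right) \left(-449 + 109\right) = \left(-157 - \frac{46853}{15524}\right) \left(-449 + 109\right) = \left(- \frac{2484121}{15524}\right) \left(-340\right) = \frac{211150285}{3881}$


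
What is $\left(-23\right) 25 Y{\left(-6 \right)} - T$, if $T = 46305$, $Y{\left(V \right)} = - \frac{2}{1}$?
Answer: $-45155$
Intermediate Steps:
$Y{\left(V \right)} = -2$ ($Y{\left(V \right)} = \left(-2\right) 1 = -2$)
$\left(-23\right) 25 Y{\left(-6 \right)} - T = \left(-23\right) 25 \left(-2\right) - 46305 = \left(-575\right) \left(-2\right) - 46305 = 1150 - 46305 = -45155$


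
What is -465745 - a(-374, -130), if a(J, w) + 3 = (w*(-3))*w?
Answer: -415042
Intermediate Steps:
a(J, w) = -3 - 3*w² (a(J, w) = -3 + (w*(-3))*w = -3 + (-3*w)*w = -3 - 3*w²)
-465745 - a(-374, -130) = -465745 - (-3 - 3*(-130)²) = -465745 - (-3 - 3*16900) = -465745 - (-3 - 50700) = -465745 - 1*(-50703) = -465745 + 50703 = -415042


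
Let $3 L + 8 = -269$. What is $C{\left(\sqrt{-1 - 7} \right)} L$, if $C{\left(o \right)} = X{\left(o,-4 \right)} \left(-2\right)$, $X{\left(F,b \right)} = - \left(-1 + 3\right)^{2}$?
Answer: $- \frac{2216}{3} \approx -738.67$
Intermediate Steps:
$X{\left(F,b \right)} = -4$ ($X{\left(F,b \right)} = - 2^{2} = \left(-1\right) 4 = -4$)
$L = - \frac{277}{3}$ ($L = - \frac{8}{3} + \frac{1}{3} \left(-269\right) = - \frac{8}{3} - \frac{269}{3} = - \frac{277}{3} \approx -92.333$)
$C{\left(o \right)} = 8$ ($C{\left(o \right)} = \left(-4\right) \left(-2\right) = 8$)
$C{\left(\sqrt{-1 - 7} \right)} L = 8 \left(- \frac{277}{3}\right) = - \frac{2216}{3}$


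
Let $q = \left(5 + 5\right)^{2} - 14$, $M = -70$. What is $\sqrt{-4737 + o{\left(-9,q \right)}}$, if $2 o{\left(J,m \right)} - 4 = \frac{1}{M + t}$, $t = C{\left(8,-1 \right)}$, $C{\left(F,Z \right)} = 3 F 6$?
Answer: $\frac{i \sqrt{25928823}}{74} \approx 68.811 i$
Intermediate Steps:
$C{\left(F,Z \right)} = 18 F$
$q = 86$ ($q = 10^{2} - 14 = 100 - 14 = 86$)
$t = 144$ ($t = 18 \cdot 8 = 144$)
$o{\left(J,m \right)} = \frac{297}{148}$ ($o{\left(J,m \right)} = 2 + \frac{1}{2 \left(-70 + 144\right)} = 2 + \frac{1}{2 \cdot 74} = 2 + \frac{1}{2} \cdot \frac{1}{74} = 2 + \frac{1}{148} = \frac{297}{148}$)
$\sqrt{-4737 + o{\left(-9,q \right)}} = \sqrt{-4737 + \frac{297}{148}} = \sqrt{- \frac{700779}{148}} = \frac{i \sqrt{25928823}}{74}$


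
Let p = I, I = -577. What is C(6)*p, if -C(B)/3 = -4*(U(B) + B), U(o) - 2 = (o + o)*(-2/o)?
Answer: -27696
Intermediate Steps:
U(o) = -2 (U(o) = 2 + (o + o)*(-2/o) = 2 + (2*o)*(-2/o) = 2 - 4 = -2)
p = -577
C(B) = -24 + 12*B (C(B) = -(-12)*(-2 + B) = -3*(8 - 4*B) = -24 + 12*B)
C(6)*p = (-24 + 12*6)*(-577) = (-24 + 72)*(-577) = 48*(-577) = -27696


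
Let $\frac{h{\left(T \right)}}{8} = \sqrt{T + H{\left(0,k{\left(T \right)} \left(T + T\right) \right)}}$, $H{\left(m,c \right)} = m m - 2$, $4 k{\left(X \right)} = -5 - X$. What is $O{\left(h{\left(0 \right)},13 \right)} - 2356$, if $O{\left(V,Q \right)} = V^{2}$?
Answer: $-2484$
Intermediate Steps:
$k{\left(X \right)} = - \frac{5}{4} - \frac{X}{4}$ ($k{\left(X \right)} = \frac{-5 - X}{4} = - \frac{5}{4} - \frac{X}{4}$)
$H{\left(m,c \right)} = -2 + m^{2}$ ($H{\left(m,c \right)} = m^{2} - 2 = -2 + m^{2}$)
$h{\left(T \right)} = 8 \sqrt{-2 + T}$ ($h{\left(T \right)} = 8 \sqrt{T - \left(2 - 0^{2}\right)} = 8 \sqrt{T + \left(-2 + 0\right)} = 8 \sqrt{T - 2} = 8 \sqrt{-2 + T}$)
$O{\left(h{\left(0 \right)},13 \right)} - 2356 = \left(8 \sqrt{-2 + 0}\right)^{2} - 2356 = \left(8 \sqrt{-2}\right)^{2} - 2356 = \left(8 i \sqrt{2}\right)^{2} - 2356 = -128 - 2356 = -2484$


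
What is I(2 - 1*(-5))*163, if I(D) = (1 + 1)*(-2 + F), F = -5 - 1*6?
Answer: -4238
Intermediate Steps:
F = -11 (F = -5 - 6 = -11)
I(D) = -26 (I(D) = (1 + 1)*(-2 - 11) = 2*(-13) = -26)
I(2 - 1*(-5))*163 = -26*163 = -4238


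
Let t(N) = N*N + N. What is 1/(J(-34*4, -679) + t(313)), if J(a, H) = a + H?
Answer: 1/97467 ≈ 1.0260e-5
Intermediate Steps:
J(a, H) = H + a
t(N) = N + N**2 (t(N) = N**2 + N = N + N**2)
1/(J(-34*4, -679) + t(313)) = 1/((-679 - 34*4) + 313*(1 + 313)) = 1/((-679 - 136) + 313*314) = 1/(-815 + 98282) = 1/97467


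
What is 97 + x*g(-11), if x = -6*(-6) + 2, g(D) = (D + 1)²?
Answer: 3897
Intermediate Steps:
g(D) = (1 + D)²
x = 38 (x = 36 + 2 = 38)
97 + x*g(-11) = 97 + 38*(1 - 11)² = 97 + 38*(-10)² = 97 + 38*100 = 97 + 3800 = 3897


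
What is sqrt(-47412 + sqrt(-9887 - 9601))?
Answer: 2*sqrt(-11853 + I*sqrt(1218)) ≈ 0.32056 + 217.74*I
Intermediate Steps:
sqrt(-47412 + sqrt(-9887 - 9601)) = sqrt(-47412 + sqrt(-19488)) = sqrt(-47412 + 4*I*sqrt(1218))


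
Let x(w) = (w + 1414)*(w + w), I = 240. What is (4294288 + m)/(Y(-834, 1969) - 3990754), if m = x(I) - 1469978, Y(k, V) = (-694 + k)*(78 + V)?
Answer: -361823/711857 ≈ -0.50828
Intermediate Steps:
x(w) = 2*w*(1414 + w) (x(w) = (1414 + w)*(2*w) = 2*w*(1414 + w))
m = -676058 (m = 2*240*(1414 + 240) - 1469978 = 2*240*1654 - 1469978 = 793920 - 1469978 = -676058)
(4294288 + m)/(Y(-834, 1969) - 3990754) = (4294288 - 676058)/((-54132 - 694*1969 + 78*(-834) + 1969*(-834)) - 3990754) = 3618230/((-54132 - 1366486 - 65052 - 1642146) - 3990754) = 3618230/(-3127816 - 3990754) = 3618230/(-7118570) = 3618230*(-1/7118570) = -361823/711857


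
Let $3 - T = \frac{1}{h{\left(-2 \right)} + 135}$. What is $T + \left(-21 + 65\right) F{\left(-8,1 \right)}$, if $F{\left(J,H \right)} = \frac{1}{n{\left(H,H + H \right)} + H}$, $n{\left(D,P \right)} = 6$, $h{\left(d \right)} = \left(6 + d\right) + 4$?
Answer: $\frac{9288}{1001} \approx 9.2787$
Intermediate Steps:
$h{\left(d \right)} = 10 + d$
$F{\left(J,H \right)} = \frac{1}{6 + H}$
$T = \frac{428}{143}$ ($T = 3 - \frac{1}{\left(10 - 2\right) + 135} = 3 - \frac{1}{8 + 135} = 3 - \frac{1}{143} = \frac{428}{143} \approx 2.993$)
$T + \left(-21 + 65\right) F{\left(-8,1 \right)} = \frac{428}{143} + \frac{-21 + 65}{6 + 1} = \frac{428}{143} + \frac{44}{7} = \frac{9288}{1001}$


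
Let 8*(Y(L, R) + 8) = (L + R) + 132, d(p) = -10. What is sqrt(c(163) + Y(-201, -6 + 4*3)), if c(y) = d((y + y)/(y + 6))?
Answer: 3*I*sqrt(46)/4 ≈ 5.0867*I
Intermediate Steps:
c(y) = -10
Y(L, R) = 17/2 + L/8 + R/8 (Y(L, R) = -8 + ((L + R) + 132)/8 = -8 + (132 + L + R)/8 = -8 + (33/2 + L/8 + R/8) = 17/2 + L/8 + R/8)
sqrt(c(163) + Y(-201, -6 + 4*3)) = sqrt(-10 + (17/2 + (1/8)*(-201) + (-6 + 4*3)/8)) = sqrt(-10 + (17/2 - 201/8 + (-6 + 12)/8)) = sqrt(-10 + (17/2 - 201/8 + (1/8)*6)) = sqrt(-10 + (17/2 - 201/8 + 3/4)) = sqrt(-10 - 127/8) = sqrt(-207/8) = 3*I*sqrt(46)/4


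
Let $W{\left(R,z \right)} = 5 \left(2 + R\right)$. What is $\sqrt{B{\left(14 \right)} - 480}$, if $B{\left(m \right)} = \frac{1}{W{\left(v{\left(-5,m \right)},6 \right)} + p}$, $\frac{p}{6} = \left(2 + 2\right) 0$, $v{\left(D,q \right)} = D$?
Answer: $\frac{i \sqrt{108015}}{15} \approx 21.91 i$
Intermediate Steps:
$W{\left(R,z \right)} = 10 + 5 R$
$p = 0$ ($p = 6 \left(2 + 2\right) 0 = 6 \cdot 4 \cdot 0 = 6 \cdot 0 = 0$)
$B{\left(m \right)} = - \frac{1}{15}$ ($B{\left(m \right)} = \frac{1}{\left(10 + 5 \left(-5\right)\right) + 0} = \frac{1}{\left(10 - 25\right) + 0} = \frac{1}{-15 + 0} = \frac{1}{-15} = - \frac{1}{15}$)
$\sqrt{B{\left(14 \right)} - 480} = \sqrt{- \frac{1}{15} - 480} = \sqrt{- \frac{7201}{15}} = \frac{i \sqrt{108015}}{15}$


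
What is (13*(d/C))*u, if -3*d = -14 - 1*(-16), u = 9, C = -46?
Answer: 39/23 ≈ 1.6957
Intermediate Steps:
d = -⅔ (d = -(-14 - 1*(-16))/3 = -(-14 + 16)/3 = -⅓*2 = -⅔ ≈ -0.66667)
(13*(d/C))*u = (13*(-⅔/(-46)))*9 = (13*(-⅔*(-1/46)))*9 = (13*(1/69))*9 = (13/69)*9 = 39/23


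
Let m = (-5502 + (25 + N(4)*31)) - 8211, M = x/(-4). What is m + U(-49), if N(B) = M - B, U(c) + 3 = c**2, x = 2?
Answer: -22859/2 ≈ -11430.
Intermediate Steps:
M = -1/2 (M = 2/(-4) = 2*(-1/4) = -1/2 ≈ -0.50000)
U(c) = -3 + c**2
N(B) = -1/2 - B
m = -27655/2 (m = (-5502 + (25 + (-1/2 - 1*4)*31)) - 8211 = (-5502 + (25 + (-1/2 - 4)*31)) - 8211 = (-5502 + (25 - 9/2*31)) - 8211 = (-5502 + (25 - 279/2)) - 8211 = (-5502 - 229/2) - 8211 = -11233/2 - 8211 = -27655/2 ≈ -13828.)
m + U(-49) = -27655/2 + (-3 + (-49)**2) = -27655/2 + (-3 + 2401) = -27655/2 + 2398 = -22859/2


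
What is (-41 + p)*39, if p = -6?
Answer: -1833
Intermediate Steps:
(-41 + p)*39 = (-41 - 6)*39 = -47*39 = -1833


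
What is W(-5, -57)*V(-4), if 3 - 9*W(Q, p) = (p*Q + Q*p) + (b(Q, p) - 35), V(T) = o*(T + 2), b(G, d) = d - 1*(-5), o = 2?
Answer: 640/3 ≈ 213.33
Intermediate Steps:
b(G, d) = 5 + d (b(G, d) = d + 5 = 5 + d)
V(T) = 4 + 2*T (V(T) = 2*(T + 2) = 2*(2 + T) = 4 + 2*T)
W(Q, p) = 11/3 - p/9 - 2*Q*p/9 (W(Q, p) = ⅓ - ((p*Q + Q*p) + ((5 + p) - 35))/9 = ⅓ - ((Q*p + Q*p) + (-30 + p))/9 = ⅓ - (2*Q*p + (-30 + p))/9 = ⅓ - (-30 + p + 2*Q*p)/9 = ⅓ + (10/3 - p/9 - 2*Q*p/9) = 11/3 - p/9 - 2*Q*p/9)
W(-5, -57)*V(-4) = (11/3 - ⅑*(-57) - 2/9*(-5)*(-57))*(4 + 2*(-4)) = (11/3 + 19/3 - 190/3)*(4 - 8) = -160/3*(-4) = 640/3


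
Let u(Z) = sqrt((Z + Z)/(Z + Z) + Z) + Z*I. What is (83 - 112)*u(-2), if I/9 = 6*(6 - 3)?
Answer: 9396 - 29*I ≈ 9396.0 - 29.0*I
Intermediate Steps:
I = 162 (I = 9*(6*(6 - 3)) = 9*(6*3) = 9*18 = 162)
u(Z) = sqrt(1 + Z) + 162*Z (u(Z) = sqrt((Z + Z)/(Z + Z) + Z) + Z*162 = sqrt((2*Z)/((2*Z)) + Z) + 162*Z = sqrt((2*Z)*(1/(2*Z)) + Z) + 162*Z = sqrt(1 + Z) + 162*Z)
(83 - 112)*u(-2) = (83 - 112)*(sqrt(1 - 2) + 162*(-2)) = -29*(sqrt(-1) - 324) = -29*(I - 324) = -29*(-324 + I) = 9396 - 29*I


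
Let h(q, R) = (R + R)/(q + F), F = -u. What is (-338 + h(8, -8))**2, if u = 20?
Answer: 1020100/9 ≈ 1.1334e+5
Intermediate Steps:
F = -20 (F = -1*20 = -20)
h(q, R) = 2*R/(-20 + q) (h(q, R) = (R + R)/(q - 20) = (2*R)/(-20 + q) = 2*R/(-20 + q))
(-338 + h(8, -8))**2 = (-338 + 2*(-8)/(-20 + 8))**2 = (-338 + 2*(-8)/(-12))**2 = (-338 + 2*(-8)*(-1/12))**2 = (-338 + 4/3)**2 = (-1010/3)**2 = 1020100/9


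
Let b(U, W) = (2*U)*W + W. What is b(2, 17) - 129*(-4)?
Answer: 601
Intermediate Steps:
b(U, W) = W + 2*U*W (b(U, W) = 2*U*W + W = W + 2*U*W)
b(2, 17) - 129*(-4) = 17*(1 + 2*2) - 129*(-4) = 17*(1 + 4) - 1*(-516) = 17*5 + 516 = 85 + 516 = 601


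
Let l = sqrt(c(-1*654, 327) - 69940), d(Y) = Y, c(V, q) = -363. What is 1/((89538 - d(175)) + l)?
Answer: 89363/7985816072 - I*sqrt(70303)/7985816072 ≈ 1.119e-5 - 3.3202e-8*I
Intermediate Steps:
l = I*sqrt(70303) (l = sqrt(-363 - 69940) = sqrt(-70303) = I*sqrt(70303) ≈ 265.15*I)
1/((89538 - d(175)) + l) = 1/((89538 - 1*175) + I*sqrt(70303)) = 1/((89538 - 175) + I*sqrt(70303)) = 1/(89363 + I*sqrt(70303))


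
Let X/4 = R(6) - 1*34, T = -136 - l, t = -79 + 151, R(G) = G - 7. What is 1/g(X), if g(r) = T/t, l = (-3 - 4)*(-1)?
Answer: -72/143 ≈ -0.50350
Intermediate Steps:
R(G) = -7 + G
l = 7 (l = -7*(-1) = 7)
t = 72
T = -143 (T = -136 - 1*7 = -136 - 7 = -143)
X = -140 (X = 4*((-7 + 6) - 1*34) = 4*(-1 - 34) = 4*(-35) = -140)
g(r) = -143/72
1/g(X) = 1/(-143/72) = -72/143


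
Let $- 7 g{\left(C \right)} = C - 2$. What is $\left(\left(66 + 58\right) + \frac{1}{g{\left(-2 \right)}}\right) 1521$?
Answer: $\frac{765063}{4} \approx 1.9127 \cdot 10^{5}$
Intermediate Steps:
$g{\left(C \right)} = \frac{2}{7} - \frac{C}{7}$ ($g{\left(C \right)} = - \frac{C - 2}{7} = - \frac{-2 + C}{7} = \frac{2}{7} - \frac{C}{7}$)
$\left(\left(66 + 58\right) + \frac{1}{g{\left(-2 \right)}}\right) 1521 = \left(\left(66 + 58\right) + \frac{1}{\frac{2}{7} - - \frac{2}{7}}\right) 1521 = \left(124 + \frac{1}{\frac{2}{7} + \frac{2}{7}}\right) 1521 = \left(124 + \frac{1}{\frac{4}{7}}\right) 1521 = \left(124 + \frac{7}{4}\right) 1521 = \frac{503}{4} \cdot 1521 = \frac{765063}{4}$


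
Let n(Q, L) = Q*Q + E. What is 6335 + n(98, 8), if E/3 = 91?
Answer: 16212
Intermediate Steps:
E = 273 (E = 3*91 = 273)
n(Q, L) = 273 + Q² (n(Q, L) = Q*Q + 273 = Q² + 273 = 273 + Q²)
6335 + n(98, 8) = 6335 + (273 + 98²) = 6335 + (273 + 9604) = 6335 + 9877 = 16212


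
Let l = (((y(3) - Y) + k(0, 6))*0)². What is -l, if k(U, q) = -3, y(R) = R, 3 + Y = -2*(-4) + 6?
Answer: 0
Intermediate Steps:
Y = 11 (Y = -3 + (-2*(-4) + 6) = -3 + (8 + 6) = -3 + 14 = 11)
l = 0 (l = (((3 - 1*11) - 3)*0)² = (((3 - 11) - 3)*0)² = ((-8 - 3)*0)² = (-11*0)² = 0² = 0)
-l = -1*0 = 0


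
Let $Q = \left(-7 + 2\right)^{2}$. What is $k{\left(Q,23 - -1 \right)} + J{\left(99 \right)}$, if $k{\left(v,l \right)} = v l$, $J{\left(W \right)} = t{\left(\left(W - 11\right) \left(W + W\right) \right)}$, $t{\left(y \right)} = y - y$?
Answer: $600$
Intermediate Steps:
$t{\left(y \right)} = 0$
$Q = 25$ ($Q = \left(-5\right)^{2} = 25$)
$J{\left(W \right)} = 0$
$k{\left(v,l \right)} = l v$
$k{\left(Q,23 - -1 \right)} + J{\left(99 \right)} = \left(23 - -1\right) 25 + 0 = \left(23 + 1\right) 25 + 0 = 24 \cdot 25 + 0 = 600 + 0 = 600$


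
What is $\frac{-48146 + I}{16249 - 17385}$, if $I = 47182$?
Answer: $\frac{241}{284} \approx 0.84859$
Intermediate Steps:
$\frac{-48146 + I}{16249 - 17385} = \frac{-48146 + 47182}{16249 - 17385} = - \frac{964}{-1136} = \left(-964\right) \left(- \frac{1}{1136}\right) = \frac{241}{284}$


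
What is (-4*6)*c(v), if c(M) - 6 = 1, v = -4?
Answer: -168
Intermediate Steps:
c(M) = 7 (c(M) = 6 + 1 = 7)
(-4*6)*c(v) = -4*6*7 = -24*7 = -168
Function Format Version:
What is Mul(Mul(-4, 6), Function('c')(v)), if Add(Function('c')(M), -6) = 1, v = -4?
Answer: -168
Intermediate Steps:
Function('c')(M) = 7 (Function('c')(M) = Add(6, 1) = 7)
Mul(Mul(-4, 6), Function('c')(v)) = Mul(Mul(-4, 6), 7) = Mul(-24, 7) = -168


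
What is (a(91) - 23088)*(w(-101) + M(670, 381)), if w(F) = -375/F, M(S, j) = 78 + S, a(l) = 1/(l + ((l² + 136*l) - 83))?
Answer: -36223889703037/2087165 ≈ -1.7356e+7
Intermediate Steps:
a(l) = 1/(-83 + l² + 137*l) (a(l) = 1/(l + (-83 + l² + 136*l)) = 1/(-83 + l² + 137*l))
(a(91) - 23088)*(w(-101) + M(670, 381)) = (1/(-83 + 91² + 137*91) - 23088)*(-375/(-101) + (78 + 670)) = (1/(-83 + 8281 + 12467) - 23088)*(-375*(-1/101) + 748) = (1/20665 - 23088)*(375/101 + 748) = (1/20665 - 23088)*(75923/101) = -477113519/20665*75923/101 = -36223889703037/2087165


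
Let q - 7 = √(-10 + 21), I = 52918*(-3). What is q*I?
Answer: -1111278 - 158754*√11 ≈ -1.6378e+6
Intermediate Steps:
I = -158754
q = 7 + √11 (q = 7 + √(-10 + 21) = 7 + √11 ≈ 10.317)
q*I = (7 + √11)*(-158754) = -1111278 - 158754*√11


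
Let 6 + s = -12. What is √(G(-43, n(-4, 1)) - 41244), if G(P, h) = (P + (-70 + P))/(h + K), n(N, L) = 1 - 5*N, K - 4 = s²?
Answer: 6*I*√139544858/349 ≈ 203.09*I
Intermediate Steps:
s = -18 (s = -6 - 12 = -18)
K = 328 (K = 4 + (-18)² = 4 + 324 = 328)
G(P, h) = (-70 + 2*P)/(328 + h) (G(P, h) = (P + (-70 + P))/(h + 328) = (-70 + 2*P)/(328 + h))
√(G(-43, n(-4, 1)) - 41244) = √(2*(-35 - 43)/(328 + (1 - 5*(-4))) - 41244) = √(2*(-78)/(328 + (1 + 20)) - 41244) = √(2*(-78)/(328 + 21) - 41244) = √(2*(-78)/349 - 41244) = √(2*(1/349)*(-78) - 41244) = √(-156/349 - 41244) = √(-14394312/349) = 6*I*√139544858/349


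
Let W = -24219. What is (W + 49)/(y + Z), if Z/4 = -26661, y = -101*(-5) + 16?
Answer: 24170/106123 ≈ 0.22775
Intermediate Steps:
y = 521 (y = 505 + 16 = 521)
Z = -106644 (Z = 4*(-26661) = -106644)
(W + 49)/(y + Z) = (-24219 + 49)/(521 - 106644) = -24170/(-106123) = -24170*(-1/106123) = 24170/106123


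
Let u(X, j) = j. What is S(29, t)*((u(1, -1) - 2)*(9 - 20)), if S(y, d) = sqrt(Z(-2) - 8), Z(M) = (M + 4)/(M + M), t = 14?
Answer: 33*I*sqrt(34)/2 ≈ 96.211*I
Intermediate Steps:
Z(M) = (4 + M)/(2*M) (Z(M) = (4 + M)/((2*M)) = (4 + M)*(1/(2*M)) = (4 + M)/(2*M))
S(y, d) = I*sqrt(34)/2 (S(y, d) = sqrt((1/2)*(4 - 2)/(-2) - 8) = sqrt((1/2)*(-1/2)*2 - 8) = sqrt(-1/2 - 8) = sqrt(-17/2) = I*sqrt(34)/2)
S(29, t)*((u(1, -1) - 2)*(9 - 20)) = (I*sqrt(34)/2)*((-1 - 2)*(9 - 20)) = (I*sqrt(34)/2)*(-3*(-11)) = (I*sqrt(34)/2)*33 = 33*I*sqrt(34)/2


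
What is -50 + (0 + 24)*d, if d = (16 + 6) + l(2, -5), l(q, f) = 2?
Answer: 526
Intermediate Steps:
d = 24 (d = (16 + 6) + 2 = 22 + 2 = 24)
-50 + (0 + 24)*d = -50 + (0 + 24)*24 = -50 + 24*24 = -50 + 576 = 526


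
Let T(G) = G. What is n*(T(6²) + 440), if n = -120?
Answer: -57120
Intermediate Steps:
n*(T(6²) + 440) = -120*(6² + 440) = -120*(36 + 440) = -120*476 = -57120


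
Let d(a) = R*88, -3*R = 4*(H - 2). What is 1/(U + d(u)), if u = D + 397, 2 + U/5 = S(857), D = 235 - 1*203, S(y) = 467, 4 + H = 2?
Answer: 3/8383 ≈ 0.00035787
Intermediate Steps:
H = -2 (H = -4 + 2 = -2)
R = 16/3 (R = -4*(-2 - 2)/3 = -4*(-4)/3 = -1/3*(-16) = 16/3 ≈ 5.3333)
D = 32 (D = 235 - 203 = 32)
U = 2325 (U = -10 + 5*467 = -10 + 2335 = 2325)
u = 429 (u = 32 + 397 = 429)
d(a) = 1408/3 (d(a) = (16/3)*88 = 1408/3)
1/(U + d(u)) = 1/(2325 + 1408/3) = 1/(8383/3) = 3/8383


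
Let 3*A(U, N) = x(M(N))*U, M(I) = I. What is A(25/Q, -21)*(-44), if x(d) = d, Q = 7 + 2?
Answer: 7700/9 ≈ 855.56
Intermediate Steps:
Q = 9
A(U, N) = N*U/3 (A(U, N) = (N*U)/3 = N*U/3)
A(25/Q, -21)*(-44) = ((⅓)*(-21)*(25/9))*(-44) = -175/9*(-44) = 7700/9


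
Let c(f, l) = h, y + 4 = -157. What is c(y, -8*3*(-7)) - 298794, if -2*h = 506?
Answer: -299047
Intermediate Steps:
y = -161 (y = -4 - 157 = -161)
h = -253 (h = -1/2*506 = -253)
c(f, l) = -253
c(y, -8*3*(-7)) - 298794 = -253 - 298794 = -299047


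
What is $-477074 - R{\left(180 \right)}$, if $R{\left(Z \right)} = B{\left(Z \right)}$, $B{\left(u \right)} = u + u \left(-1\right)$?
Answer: $-477074$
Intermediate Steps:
$B{\left(u \right)} = 0$ ($B{\left(u \right)} = u - u = 0$)
$R{\left(Z \right)} = 0$
$-477074 - R{\left(180 \right)} = -477074 - 0 = -477074 + 0 = -477074$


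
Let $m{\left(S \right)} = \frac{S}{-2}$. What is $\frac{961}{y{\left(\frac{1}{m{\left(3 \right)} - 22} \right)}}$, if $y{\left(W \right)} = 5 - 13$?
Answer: $- \frac{961}{8} \approx -120.13$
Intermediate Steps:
$m{\left(S \right)} = - \frac{S}{2}$ ($m{\left(S \right)} = S \left(- \frac{1}{2}\right) = - \frac{S}{2}$)
$y{\left(W \right)} = -8$ ($y{\left(W \right)} = 5 - 13 = -8$)
$\frac{961}{y{\left(\frac{1}{m{\left(3 \right)} - 22} \right)}} = \frac{961}{-8} = 961 \left(- \frac{1}{8}\right) = - \frac{961}{8}$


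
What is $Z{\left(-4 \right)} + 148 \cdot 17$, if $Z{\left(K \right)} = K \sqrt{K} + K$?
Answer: $2512 - 8 i \approx 2512.0 - 8.0 i$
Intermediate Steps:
$Z{\left(K \right)} = K + K^{\frac{3}{2}}$ ($Z{\left(K \right)} = K^{\frac{3}{2}} + K = K + K^{\frac{3}{2}}$)
$Z{\left(-4 \right)} + 148 \cdot 17 = \left(-4 + \left(-4\right)^{\frac{3}{2}}\right) + 148 \cdot 17 = \left(-4 - 8 i\right) + 2516 = 2512 - 8 i$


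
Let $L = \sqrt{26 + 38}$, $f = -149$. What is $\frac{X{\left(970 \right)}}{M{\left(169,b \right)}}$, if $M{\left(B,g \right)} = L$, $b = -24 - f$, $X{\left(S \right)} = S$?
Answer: $\frac{485}{4} \approx 121.25$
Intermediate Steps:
$b = 125$ ($b = -24 - -149 = -24 + 149 = 125$)
$L = 8$ ($L = \sqrt{64} = 8$)
$M{\left(B,g \right)} = 8$
$\frac{X{\left(970 \right)}}{M{\left(169,b \right)}} = \frac{970}{8} = 970 \cdot \frac{1}{8} = \frac{485}{4}$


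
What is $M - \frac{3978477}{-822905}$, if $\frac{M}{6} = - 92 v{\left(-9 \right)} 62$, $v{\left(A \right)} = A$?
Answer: $\frac{253471884957}{822905} \approx 3.0802 \cdot 10^{5}$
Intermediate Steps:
$M = 308016$ ($M = 6 \left(-92\right) \left(-9\right) 62 = 6 \cdot 828 \cdot 62 = 6 \cdot 51336 = 308016$)
$M - \frac{3978477}{-822905} = 308016 - \frac{3978477}{-822905} = 308016 - - \frac{3978477}{822905} = 308016 + \frac{3978477}{822905} = \frac{253471884957}{822905}$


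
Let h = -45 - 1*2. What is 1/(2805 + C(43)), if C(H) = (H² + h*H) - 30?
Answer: 1/2603 ≈ 0.00038417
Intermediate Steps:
h = -47 (h = -45 - 2 = -47)
C(H) = -30 + H² - 47*H (C(H) = (H² - 47*H) - 30 = -30 + H² - 47*H)
1/(2805 + C(43)) = 1/(2805 + (-30 + 43² - 47*43)) = 1/(2805 + (-30 + 1849 - 2021)) = 1/(2805 - 202) = 1/2603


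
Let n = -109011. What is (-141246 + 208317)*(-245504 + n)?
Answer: -23777675565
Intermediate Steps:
(-141246 + 208317)*(-245504 + n) = (-141246 + 208317)*(-245504 - 109011) = 67071*(-354515) = -23777675565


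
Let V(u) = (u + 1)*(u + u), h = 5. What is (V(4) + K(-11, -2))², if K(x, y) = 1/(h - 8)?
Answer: 14161/9 ≈ 1573.4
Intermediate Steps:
K(x, y) = -⅓ (K(x, y) = 1/(5 - 8) = 1/(-3) = -⅓)
V(u) = 2*u*(1 + u) (V(u) = (1 + u)*(2*u) = 2*u*(1 + u))
(V(4) + K(-11, -2))² = (2*4*(1 + 4) - ⅓)² = (2*4*5 - ⅓)² = (40 - ⅓)² = (119/3)² = 14161/9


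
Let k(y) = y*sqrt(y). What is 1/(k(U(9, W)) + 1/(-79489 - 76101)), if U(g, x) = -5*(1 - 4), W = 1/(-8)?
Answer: 155590/81702837337499 + 363123721500*sqrt(15)/81702837337499 ≈ 0.017213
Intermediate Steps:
W = -1/8 ≈ -0.12500
U(g, x) = 15 (U(g, x) = -5*(-3) = 15)
k(y) = y**(3/2)
1/(k(U(9, W)) + 1/(-79489 - 76101)) = 1/(15**(3/2) + 1/(-79489 - 76101)) = 1/(15*sqrt(15) + 1/(-155590)) = 1/(15*sqrt(15) - 1/155590) = 1/(-1/155590 + 15*sqrt(15))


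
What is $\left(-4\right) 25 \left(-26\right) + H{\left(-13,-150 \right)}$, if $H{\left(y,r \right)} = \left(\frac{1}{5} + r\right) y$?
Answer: $\frac{22737}{5} \approx 4547.4$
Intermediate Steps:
$H{\left(y,r \right)} = y \left(\frac{1}{5} + r\right)$ ($H{\left(y,r \right)} = \left(\frac{1}{5} + r\right) y = y \left(\frac{1}{5} + r\right)$)
$\left(-4\right) 25 \left(-26\right) + H{\left(-13,-150 \right)} = \left(-4\right) 25 \left(-26\right) - 13 \left(\frac{1}{5} - 150\right) = \left(-100\right) \left(-26\right) - - \frac{9737}{5} = 2600 + \frac{9737}{5} = \frac{22737}{5}$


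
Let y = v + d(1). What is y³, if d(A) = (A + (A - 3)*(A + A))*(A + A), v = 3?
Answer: -27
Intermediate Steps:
d(A) = 2*A*(A + 2*A*(-3 + A)) (d(A) = (A + (-3 + A)*(2*A))*(2*A) = (A + 2*A*(-3 + A))*(2*A) = 2*A*(A + 2*A*(-3 + A)))
y = -3 (y = 3 + 1²*(-10 + 4*1) = 3 + 1*(-10 + 4) = 3 + 1*(-6) = 3 - 6 = -3)
y³ = (-3)³ = -27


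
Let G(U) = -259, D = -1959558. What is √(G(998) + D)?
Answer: I*√1959817 ≈ 1399.9*I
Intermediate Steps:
√(G(998) + D) = √(-259 - 1959558) = √(-1959817) = I*√1959817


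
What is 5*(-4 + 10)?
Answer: 30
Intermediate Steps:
5*(-4 + 10) = 5*6 = 30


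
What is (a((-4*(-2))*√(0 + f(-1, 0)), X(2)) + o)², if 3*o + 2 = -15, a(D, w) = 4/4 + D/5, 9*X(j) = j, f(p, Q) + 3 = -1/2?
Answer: 2884/225 - 112*I*√14/15 ≈ 12.818 - 27.938*I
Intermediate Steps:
f(p, Q) = -7/2 (f(p, Q) = -3 - 1/2 = -3 - 1*½ = -3 - ½ = -7/2)
X(j) = j/9
a(D, w) = 1 + D/5 (a(D, w) = 4*(¼) + D*(⅕) = 1 + D/5)
o = -17/3 (o = -⅔ + (⅓)*(-15) = -⅔ - 5 = -17/3 ≈ -5.6667)
(a((-4*(-2))*√(0 + f(-1, 0)), X(2)) + o)² = ((1 + ((-4*(-2))*√(0 - 7/2))/5) - 17/3)² = ((1 + (8*√(-7/2))/5) - 17/3)² = ((1 + (8*(I*√14/2))/5) - 17/3)² = ((1 + (4*I*√14)/5) - 17/3)² = ((1 + 4*I*√14/5) - 17/3)² = (-14/3 + 4*I*√14/5)²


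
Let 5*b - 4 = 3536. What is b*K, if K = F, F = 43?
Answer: 30444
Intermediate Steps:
b = 708 (b = 4/5 + (1/5)*3536 = 4/5 + 3536/5 = 708)
K = 43
b*K = 708*43 = 30444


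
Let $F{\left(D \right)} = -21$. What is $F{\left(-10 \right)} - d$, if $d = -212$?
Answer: $191$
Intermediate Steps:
$F{\left(-10 \right)} - d = -21 - -212 = -21 + 212 = 191$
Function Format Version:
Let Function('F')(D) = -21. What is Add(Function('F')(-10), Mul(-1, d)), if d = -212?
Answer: 191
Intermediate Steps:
Add(Function('F')(-10), Mul(-1, d)) = Add(-21, Mul(-1, -212)) = Add(-21, 212) = 191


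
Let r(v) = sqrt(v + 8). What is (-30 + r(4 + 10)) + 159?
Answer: 129 + sqrt(22) ≈ 133.69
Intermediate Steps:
r(v) = sqrt(8 + v)
(-30 + r(4 + 10)) + 159 = (-30 + sqrt(8 + (4 + 10))) + 159 = (-30 + sqrt(8 + 14)) + 159 = (-30 + sqrt(22)) + 159 = 129 + sqrt(22)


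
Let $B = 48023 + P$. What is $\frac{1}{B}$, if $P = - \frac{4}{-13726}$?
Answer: $\frac{6863}{329581851} \approx 2.0823 \cdot 10^{-5}$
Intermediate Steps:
$P = \frac{2}{6863}$ ($P = \left(-4\right) \left(- \frac{1}{13726}\right) = \frac{2}{6863} \approx 0.00029142$)
$B = \frac{329581851}{6863}$ ($B = 48023 + \frac{2}{6863} = \frac{329581851}{6863} \approx 48023.0$)
$\frac{1}{B} = \frac{1}{\frac{329581851}{6863}} = \frac{6863}{329581851}$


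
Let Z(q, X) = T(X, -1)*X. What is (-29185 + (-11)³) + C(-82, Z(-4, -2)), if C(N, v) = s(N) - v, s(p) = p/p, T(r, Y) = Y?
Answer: -30517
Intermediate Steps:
s(p) = 1
Z(q, X) = -X
C(N, v) = 1 - v
(-29185 + (-11)³) + C(-82, Z(-4, -2)) = (-29185 + (-11)³) + (1 - (-1)*(-2)) = (-29185 - 1331) + (1 - 1*2) = -30516 + (1 - 2) = -30516 - 1 = -30517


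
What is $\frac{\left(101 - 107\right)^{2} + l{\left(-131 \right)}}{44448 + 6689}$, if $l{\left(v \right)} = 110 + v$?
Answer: $\frac{15}{51137} \approx 0.00029333$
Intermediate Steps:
$\frac{\left(101 - 107\right)^{2} + l{\left(-131 \right)}}{44448 + 6689} = \frac{\left(101 - 107\right)^{2} + \left(110 - 131\right)}{44448 + 6689} = \frac{\left(-6\right)^{2} - 21}{51137} = \left(36 - 21\right) \frac{1}{51137} = 15 \cdot \frac{1}{51137} = \frac{15}{51137}$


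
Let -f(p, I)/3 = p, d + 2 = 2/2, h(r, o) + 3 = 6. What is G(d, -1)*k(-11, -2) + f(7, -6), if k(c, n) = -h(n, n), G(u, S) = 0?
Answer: -21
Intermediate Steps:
h(r, o) = 3 (h(r, o) = -3 + 6 = 3)
d = -1 (d = -2 + 2/2 = -2 + 2*(1/2) = -2 + 1 = -1)
f(p, I) = -3*p
k(c, n) = -3 (k(c, n) = -1*3 = -3)
G(d, -1)*k(-11, -2) + f(7, -6) = 0*(-3) - 3*7 = 0 - 21 = -21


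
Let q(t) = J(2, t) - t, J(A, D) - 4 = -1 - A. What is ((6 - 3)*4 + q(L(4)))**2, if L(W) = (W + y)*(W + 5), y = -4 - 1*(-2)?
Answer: 25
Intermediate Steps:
y = -2 (y = -4 + 2 = -2)
J(A, D) = 3 - A (J(A, D) = 4 + (-1 - A) = 3 - A)
L(W) = (-2 + W)*(5 + W) (L(W) = (W - 2)*(W + 5) = (-2 + W)*(5 + W))
q(t) = 1 - t (q(t) = (3 - 1*2) - t = (3 - 2) - t = 1 - t)
((6 - 3)*4 + q(L(4)))**2 = ((6 - 3)*4 + (1 - (-10 + 4**2 + 3*4)))**2 = (3*4 + (1 - (-10 + 16 + 12)))**2 = (12 + (1 - 1*18))**2 = (12 + (1 - 18))**2 = (12 - 17)**2 = (-5)**2 = 25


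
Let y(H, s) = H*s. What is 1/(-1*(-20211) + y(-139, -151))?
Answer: 1/41200 ≈ 2.4272e-5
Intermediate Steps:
1/(-1*(-20211) + y(-139, -151)) = 1/(-1*(-20211) - 139*(-151)) = 1/(20211 + 20989) = 1/41200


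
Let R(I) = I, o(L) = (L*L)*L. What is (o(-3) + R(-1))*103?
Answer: -2884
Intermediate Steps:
o(L) = L**3 (o(L) = L**2*L = L**3)
(o(-3) + R(-1))*103 = ((-3)**3 - 1)*103 = (-27 - 1)*103 = -28*103 = -2884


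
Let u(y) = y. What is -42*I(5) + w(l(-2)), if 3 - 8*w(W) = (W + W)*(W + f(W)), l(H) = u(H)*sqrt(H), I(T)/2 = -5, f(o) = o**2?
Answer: 3379/8 - 4*I*sqrt(2) ≈ 422.38 - 5.6569*I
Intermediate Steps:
I(T) = -10 (I(T) = 2*(-5) = -10)
l(H) = H**(3/2) (l(H) = H*sqrt(H) = H**(3/2))
w(W) = 3/8 - W*(W + W**2)/4 (w(W) = 3/8 - (W + W)*(W + W**2)/8 = 3/8 - 2*W*(W + W**2)/8 = 3/8 - W*(W + W**2)/4)
-42*I(5) + w(l(-2)) = -42*(-10) + (3/8 - ((-2)**(3/2))**2/4 - 16*I*sqrt(2)/4) = 420 + (3/8 - (-2*I*sqrt(2))**2/4 - 16*I*sqrt(2)/4) = 420 + (3/8 - 1/4*(-8) - 4*I*sqrt(2)) = 420 + (3/8 + 2 - 4*I*sqrt(2)) = 420 + (19/8 - 4*I*sqrt(2)) = 3379/8 - 4*I*sqrt(2)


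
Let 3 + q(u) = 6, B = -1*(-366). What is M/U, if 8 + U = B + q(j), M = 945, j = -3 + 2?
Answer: 945/361 ≈ 2.6177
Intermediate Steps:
j = -1
B = 366
q(u) = 3 (q(u) = -3 + 6 = 3)
U = 361 (U = -8 + (366 + 3) = -8 + 369 = 361)
M/U = 945/361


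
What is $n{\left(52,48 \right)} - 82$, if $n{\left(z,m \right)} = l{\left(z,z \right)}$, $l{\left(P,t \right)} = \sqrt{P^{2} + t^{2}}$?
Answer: $-82 + 52 \sqrt{2} \approx -8.4609$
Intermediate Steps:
$n{\left(z,m \right)} = \sqrt{2} \sqrt{z^{2}}$ ($n{\left(z,m \right)} = \sqrt{z^{2} + z^{2}} = \sqrt{2 z^{2}} = \sqrt{2} \sqrt{z^{2}}$)
$n{\left(52,48 \right)} - 82 = \sqrt{2} \sqrt{52^{2}} - 82 = \sqrt{2} \sqrt{2704} - 82 = \sqrt{2} \cdot 52 - 82 = 52 \sqrt{2} - 82 = -82 + 52 \sqrt{2}$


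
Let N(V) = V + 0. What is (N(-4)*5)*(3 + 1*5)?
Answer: -160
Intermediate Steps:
N(V) = V
(N(-4)*5)*(3 + 1*5) = (-4*5)*(3 + 1*5) = -20*(3 + 5) = -20*8 = -160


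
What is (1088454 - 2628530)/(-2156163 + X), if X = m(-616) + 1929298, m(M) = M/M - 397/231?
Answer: 355757556/52405981 ≈ 6.7885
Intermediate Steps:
m(M) = -166/231 (m(M) = 1 - 397*1/231 = 1 - 397/231 = -166/231)
X = 445667672/231 (X = -166/231 + 1929298 = 445667672/231 ≈ 1.9293e+6)
(1088454 - 2628530)/(-2156163 + X) = (1088454 - 2628530)/(-2156163 + 445667672/231) = -1540076/(-52405981/231) = -1540076*(-231/52405981) = 355757556/52405981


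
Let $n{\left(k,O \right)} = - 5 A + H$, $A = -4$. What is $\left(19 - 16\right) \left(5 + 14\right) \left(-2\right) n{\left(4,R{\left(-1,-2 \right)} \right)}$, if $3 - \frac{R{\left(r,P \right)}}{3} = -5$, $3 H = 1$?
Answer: $-2318$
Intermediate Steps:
$H = \frac{1}{3}$ ($H = \frac{1}{3} \cdot 1 = \frac{1}{3} \approx 0.33333$)
$R{\left(r,P \right)} = 24$ ($R{\left(r,P \right)} = 9 - -15 = 9 + 15 = 24$)
$n{\left(k,O \right)} = \frac{61}{3}$ ($n{\left(k,O \right)} = \left(-5\right) \left(-4\right) + \frac{1}{3} = 20 + \frac{1}{3} = \frac{61}{3}$)
$\left(19 - 16\right) \left(5 + 14\right) \left(-2\right) n{\left(4,R{\left(-1,-2 \right)} \right)} = \left(19 - 16\right) \left(5 + 14\right) \left(-2\right) \frac{61}{3} = 3 \cdot 19 \left(-2\right) \frac{61}{3} = 57 \left(-2\right) \frac{61}{3} = \left(-114\right) \frac{61}{3} = -2318$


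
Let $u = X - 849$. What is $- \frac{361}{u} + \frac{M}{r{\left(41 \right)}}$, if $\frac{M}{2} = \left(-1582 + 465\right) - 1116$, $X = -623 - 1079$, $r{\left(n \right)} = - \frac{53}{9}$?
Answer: $\frac{102554027}{135203} \approx 758.52$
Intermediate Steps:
$r{\left(n \right)} = - \frac{53}{9}$ ($r{\left(n \right)} = \left(-53\right) \frac{1}{9} = - \frac{53}{9}$)
$X = -1702$ ($X = -623 - 1079 = -1702$)
$M = -4466$ ($M = 2 \left(\left(-1582 + 465\right) - 1116\right) = 2 \left(-1117 - 1116\right) = 2 \left(-2233\right) = -4466$)
$u = -2551$ ($u = -1702 - 849 = -2551$)
$- \frac{361}{u} + \frac{M}{r{\left(41 \right)}} = - \frac{361}{-2551} - \frac{4466}{- \frac{53}{9}} = \left(-361\right) \left(- \frac{1}{2551}\right) - - \frac{40194}{53} = \frac{361}{2551} + \frac{40194}{53} = \frac{102554027}{135203}$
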